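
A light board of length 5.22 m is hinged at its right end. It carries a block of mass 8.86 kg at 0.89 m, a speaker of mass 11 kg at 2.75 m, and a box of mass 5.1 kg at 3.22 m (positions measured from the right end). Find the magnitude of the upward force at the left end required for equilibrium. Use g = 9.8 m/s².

F ≈ 102 N

About the right end:
Block: 8.86 × 9.8 = 86.83 N down at 0.89 m → arm 0.89 m, τ = 86.83 × 0.89 = 77.28 N·m counterclockwise.
Speaker: 11 × 9.8 = 107.8 N down at 2.75 m → arm 2.75 m, τ = 107.8 × 2.75 = 296.4 N·m counterclockwise.
Box: 5.1 × 9.8 = 49.98 N down at 3.22 m → arm 3.22 m, τ = 49.98 × 3.22 = 160.9 N·m counterclockwise.
Net moment of the loads = 534.6 N·m counterclockwise.
The upward force F acts at the left end, arm 5.22 m, giving F × 5.22 clockwise.
Setting net torque to zero: F × 5.22 = 534.6 → F = 534.6 / 5.22 = 102 N.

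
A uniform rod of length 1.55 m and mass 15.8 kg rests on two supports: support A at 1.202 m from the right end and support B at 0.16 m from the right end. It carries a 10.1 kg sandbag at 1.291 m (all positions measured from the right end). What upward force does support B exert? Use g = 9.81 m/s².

R_B ≈ 55.1 N

Take moments about support A.
Beam weight: 15.8 × 9.81 = 155 N down at 0.775 m → arm 0.427 m, τ = 155 × 0.427 = 66.19 N·m clockwise.
Sandbag: 10.1 × 9.81 = 99.08 N down at 1.291 m → arm 0.089 m, τ = 99.08 × 0.089 = 8.818 N·m counterclockwise.
Net load moment about support A = 57.37 N·m clockwise.
Reaction R at support B is upward at 0.16 m, arm 1.042 m → moment R × 1.042 counterclockwise.
Στ = 0 ⇒ R × 1.042 = 57.37 ⇒ R = 55.1 N.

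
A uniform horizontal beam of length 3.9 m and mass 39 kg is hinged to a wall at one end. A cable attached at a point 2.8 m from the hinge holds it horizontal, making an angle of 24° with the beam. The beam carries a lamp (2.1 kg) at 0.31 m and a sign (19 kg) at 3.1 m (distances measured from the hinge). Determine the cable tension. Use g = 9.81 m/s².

Taking torques about the hinge:
Beam weight: 39 × 9.81 = 382.6 N down at 1.95 m → arm 1.95 m, τ = 382.6 × 1.95 = 746.1 N·m clockwise.
Lamp: 2.1 × 9.81 = 20.6 N down at 0.31 m → arm 0.31 m, τ = 20.6 × 0.31 = 6.386 N·m clockwise.
Sign: 19 × 9.81 = 186.4 N down at 3.1 m → arm 3.1 m, τ = 186.4 × 3.1 = 577.8 N·m clockwise.
Total clockwise load moment = 1330 N·m.
The cable tension T acts at 2.8 m; only its component perpendicular to the beam, T sinθ, produces torque. sin 24° = 0.4067.
Setting net torque to zero: T × 2.8 × 0.4067 = 1330 → T = 1330 / 1.139 = 1170 N.

T ≈ 1170 N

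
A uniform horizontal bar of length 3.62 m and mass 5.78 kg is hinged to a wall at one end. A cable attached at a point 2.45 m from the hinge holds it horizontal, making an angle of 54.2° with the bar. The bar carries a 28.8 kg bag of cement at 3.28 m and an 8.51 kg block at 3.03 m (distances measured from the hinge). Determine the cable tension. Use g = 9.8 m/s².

Take moments about the hinge.
Beam weight: 5.78 × 9.8 = 56.64 N down at 1.81 m → arm 1.81 m, τ = 56.64 × 1.81 = 102.5 N·m clockwise.
Bag of cement: 28.8 × 9.8 = 282.2 N down at 3.28 m → arm 3.28 m, τ = 282.2 × 3.28 = 925.6 N·m clockwise.
Block: 8.51 × 9.8 = 83.4 N down at 3.03 m → arm 3.03 m, τ = 83.4 × 3.03 = 252.7 N·m clockwise.
Total clockwise load moment = 1281 N·m.
The cable tension T acts at 2.45 m; only its component perpendicular to the bar, T sinθ, produces torque. sin 54.2° = 0.8111.
For rotational equilibrium, T × 2.45 × 0.8111 = 1281, so T = 1281 / 1.987 = 645 N.

T ≈ 645 N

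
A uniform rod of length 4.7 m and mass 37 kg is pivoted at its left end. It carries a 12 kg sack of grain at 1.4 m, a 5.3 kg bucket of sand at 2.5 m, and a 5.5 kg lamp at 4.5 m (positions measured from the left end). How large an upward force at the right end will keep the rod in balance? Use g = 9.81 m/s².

Sum moments about the left end (the unknown pivot reaction has zero arm there).
Beam weight: 37 × 9.81 = 363 N down at 2.35 m → arm 2.35 m, τ = 363 × 2.35 = 853.1 N·m clockwise.
Sack of grain: 12 × 9.81 = 117.7 N down at 1.4 m → arm 1.4 m, τ = 117.7 × 1.4 = 164.8 N·m clockwise.
Bucket of sand: 5.3 × 9.81 = 51.99 N down at 2.5 m → arm 2.5 m, τ = 51.99 × 2.5 = 130 N·m clockwise.
Lamp: 5.5 × 9.81 = 53.96 N down at 4.5 m → arm 4.5 m, τ = 53.96 × 4.5 = 242.8 N·m clockwise.
Net moment of the loads = 1391 N·m clockwise.
The upward force F acts at the right end, arm 4.7 m, giving F × 4.7 counterclockwise.
Setting net torque to zero: F × 4.7 = 1391 → F = 1391 / 4.7 = 296 N.

F ≈ 296 N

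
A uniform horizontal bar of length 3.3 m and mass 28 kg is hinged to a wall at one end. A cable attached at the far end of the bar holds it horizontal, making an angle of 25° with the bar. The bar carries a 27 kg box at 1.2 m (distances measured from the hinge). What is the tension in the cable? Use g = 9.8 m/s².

T ≈ 552 N

Sum moments about the hinge (the unknown hinge reaction has zero arm there).
Beam weight: 28 × 9.8 = 274.4 N down at 1.65 m → arm 1.65 m, τ = 274.4 × 1.65 = 452.8 N·m clockwise.
Box: 27 × 9.8 = 264.6 N down at 1.2 m → arm 1.2 m, τ = 264.6 × 1.2 = 317.5 N·m clockwise.
Total clockwise load moment = 770.3 N·m.
The cable tension T acts at 3.3 m; only its component perpendicular to the bar, T sinθ, produces torque. sin 25° = 0.4226.
For rotational equilibrium, T × 3.3 × 0.4226 = 770.3, so T = 770.3 / 1.395 = 552 N.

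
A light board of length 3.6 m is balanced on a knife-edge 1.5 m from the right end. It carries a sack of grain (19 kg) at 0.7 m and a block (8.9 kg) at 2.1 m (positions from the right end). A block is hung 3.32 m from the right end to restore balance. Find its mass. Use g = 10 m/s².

Choose the knife-edge (at 1.5 m from the right end) as the axis so the support reaction has zero arm there.
Sack of grain: 19 × 10 = 190 N down at 0.7 m → arm 0.8 m, τ = 190 × 0.8 = 152 N·m clockwise.
Block: 8.9 × 10 = 89 N down at 2.1 m → arm 0.6 m, τ = 89 × 0.6 = 53.4 N·m counterclockwise.
Net moment of known loads = 98.6 N·m clockwise.
An unknown mass m at 3.32 m has arm 1.82 m; its moment is m·g·1.82 counterclockwise.
For rotational equilibrium, m × 10 × 1.82 = 98.6, so m = 98.6 / (10 × 1.82) = 5.42 kg.

m ≈ 5.42 kg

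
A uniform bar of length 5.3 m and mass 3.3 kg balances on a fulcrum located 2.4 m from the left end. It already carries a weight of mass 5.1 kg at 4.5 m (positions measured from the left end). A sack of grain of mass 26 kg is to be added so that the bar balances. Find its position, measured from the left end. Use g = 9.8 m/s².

x ≈ 1.96 m from the left end

Sum moments about the fulcrum (at 2.4 m from the left end) (the support reaction has zero arm there).
Beam weight: 3.3 × 9.8 = 32.34 N down at 2.65 m → arm 0.25 m, τ = 32.34 × 0.25 = 8.085 N·m clockwise.
Weight: 5.1 × 9.8 = 49.98 N down at 4.5 m → arm 2.1 m, τ = 49.98 × 2.1 = 105 N·m clockwise.
Net moment of existing loads = 113.1 N·m clockwise.
The sack of grain weighs 26 × 9.8 = 254.8 N and must supply an equal counterclockwise moment, so its lever arm about the fulcrum is 113.1 / 254.8 = 0.444 m.
That puts it at 2.4 − 0.444 = 1.96 m from the left end.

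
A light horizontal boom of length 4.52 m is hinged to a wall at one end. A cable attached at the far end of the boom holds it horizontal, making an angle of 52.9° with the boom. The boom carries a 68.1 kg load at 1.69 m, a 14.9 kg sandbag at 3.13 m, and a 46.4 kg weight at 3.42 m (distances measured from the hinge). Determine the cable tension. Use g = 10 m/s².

Choose the hinge as the axis so the unknown hinge reaction has zero arm there.
Load: 68.1 × 10 = 681 N down at 1.69 m → arm 1.69 m, τ = 681 × 1.69 = 1151 N·m clockwise.
Sandbag: 14.9 × 10 = 149 N down at 3.13 m → arm 3.13 m, τ = 149 × 3.13 = 466.4 N·m clockwise.
Weight: 46.4 × 10 = 464 N down at 3.42 m → arm 3.42 m, τ = 464 × 3.42 = 1587 N·m clockwise.
Total clockwise load moment = 3204 N·m.
The cable tension T acts at 4.52 m; only its component perpendicular to the boom, T sinθ, produces torque. sin 52.9° = 0.7976.
Balancing moments: T × 4.52 × 0.7976 = 3204, giving T = 3204 / 3.605 = 889 N.

T ≈ 889 N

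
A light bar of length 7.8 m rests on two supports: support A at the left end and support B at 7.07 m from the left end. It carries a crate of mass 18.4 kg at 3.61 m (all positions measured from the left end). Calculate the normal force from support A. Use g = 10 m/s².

Taking torques about support B:
Crate: 18.4 × 10 = 184 N down at 3.61 m → arm 3.46 m, τ = 184 × 3.46 = 636.6 N·m counterclockwise.
Net load moment about support B = 636.6 N·m counterclockwise.
Reaction R at support A is upward at 0 m, arm 7.07 m → moment R × 7.07 clockwise.
For rotational equilibrium, R × 7.07 = 636.6, so R = 90 N.

R_A ≈ 90 N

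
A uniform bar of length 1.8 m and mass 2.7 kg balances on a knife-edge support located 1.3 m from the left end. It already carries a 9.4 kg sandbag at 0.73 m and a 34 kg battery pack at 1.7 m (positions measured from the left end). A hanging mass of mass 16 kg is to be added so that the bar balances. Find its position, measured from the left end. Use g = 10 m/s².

Take moments about the knife-edge support (at 1.3 m from the left end).
Beam weight: 2.7 × 10 = 27 N down at 0.9 m → arm 0.4 m, τ = 27 × 0.4 = 10.8 N·m counterclockwise.
Sandbag: 9.4 × 10 = 94 N down at 0.73 m → arm 0.57 m, τ = 94 × 0.57 = 53.58 N·m counterclockwise.
Battery pack: 34 × 10 = 340 N down at 1.7 m → arm 0.4 m, τ = 340 × 0.4 = 136 N·m clockwise.
Net moment of existing loads = 71.62 N·m clockwise.
The hanging mass weighs 16 × 10 = 160 N and must supply an equal counterclockwise moment, so its lever arm about the knife-edge support is 71.62 / 160 = 0.448 m.
That puts it at 1.3 − 0.448 = 0.852 m from the left end.

x ≈ 0.852 m from the left end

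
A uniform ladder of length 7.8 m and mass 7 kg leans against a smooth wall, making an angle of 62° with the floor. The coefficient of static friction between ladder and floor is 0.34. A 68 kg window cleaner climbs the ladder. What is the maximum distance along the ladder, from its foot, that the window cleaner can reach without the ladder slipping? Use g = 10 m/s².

d ≈ 5.1 m

About the foot of the ladder:
Ladder weight 7×10 = 70 N acts at 3.9 m along the ladder; its horizontal arm is 3.9·cos62° = 1.831 m → τ = 128.2 N·m clockwise.
Window cleaner weight 68×10 = 680 N at distance d → arm d·cos62° → τ = 680·d·0.4695 clockwise.
Wall normal N at the top has arm L sinθ = 6.887 m counterclockwise, so Στ = 0 gives N·6.887 = 128.2 + 319.3·d.
ΣFy = 0 ⇒ N_floor = 750 N, so the maximum friction is μ_s·N_floor = 0.34×750 = 255 N. ΣFx = 0 ⇒ N_wall = f, so at the slipping point N = 255 N.
Substituting: 255×6.887 = 128.2 + 319.3·d ⇒ d = (1756 − 128.2) / 319.3 = 5.1 m.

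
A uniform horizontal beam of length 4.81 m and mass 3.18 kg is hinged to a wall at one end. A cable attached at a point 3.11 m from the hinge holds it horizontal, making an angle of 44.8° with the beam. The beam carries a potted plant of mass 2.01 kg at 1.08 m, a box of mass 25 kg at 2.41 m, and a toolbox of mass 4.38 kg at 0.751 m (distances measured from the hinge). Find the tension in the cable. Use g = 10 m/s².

T ≈ 335 N

Taking torques about the hinge:
Beam weight: 3.18 × 10 = 31.8 N down at 2.405 m → arm 2.405 m, τ = 31.8 × 2.405 = 76.48 N·m clockwise.
Potted plant: 2.01 × 10 = 20.1 N down at 1.08 m → arm 1.08 m, τ = 20.1 × 1.08 = 21.71 N·m clockwise.
Box: 25 × 10 = 250 N down at 2.41 m → arm 2.41 m, τ = 250 × 2.41 = 602.5 N·m clockwise.
Toolbox: 4.38 × 10 = 43.8 N down at 0.751 m → arm 0.751 m, τ = 43.8 × 0.751 = 32.89 N·m clockwise.
Total clockwise load moment = 733.6 N·m.
The cable tension T acts at 3.11 m; only its component perpendicular to the beam, T sinθ, produces torque. sin 44.8° = 0.7046.
Setting net torque to zero: T × 3.11 × 0.7046 = 733.6 → T = 733.6 / 2.191 = 335 N.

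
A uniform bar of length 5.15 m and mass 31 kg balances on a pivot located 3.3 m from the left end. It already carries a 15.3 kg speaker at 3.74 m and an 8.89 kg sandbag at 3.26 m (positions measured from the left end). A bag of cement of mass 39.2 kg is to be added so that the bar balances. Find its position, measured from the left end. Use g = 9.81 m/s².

About the pivot (at 3.3 m from the left end):
Beam weight: 31 × 9.81 = 304.1 N down at 2.575 m → arm 0.725 m, τ = 304.1 × 0.725 = 220.5 N·m counterclockwise.
Speaker: 15.3 × 9.81 = 150.1 N down at 3.74 m → arm 0.44 m, τ = 150.1 × 0.44 = 66.04 N·m clockwise.
Sandbag: 8.89 × 9.81 = 87.21 N down at 3.26 m → arm 0.04 m, τ = 87.21 × 0.04 = 3.488 N·m counterclockwise.
Net moment of existing loads = 157.9 N·m counterclockwise.
The bag of cement weighs 39.2 × 9.81 = 384.6 N and must supply an equal clockwise moment, so its lever arm about the pivot is 157.9 / 384.6 = 0.411 m.
That puts it at 3.3 + 0.411 = 3.71 m from the left end.

x ≈ 3.71 m from the left end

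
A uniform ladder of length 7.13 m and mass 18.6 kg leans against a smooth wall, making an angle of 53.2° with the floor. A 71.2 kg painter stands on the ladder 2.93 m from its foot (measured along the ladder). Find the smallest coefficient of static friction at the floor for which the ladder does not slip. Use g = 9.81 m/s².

Choose the foot of the ladder as the axis so the floor normal and friction both act there and drop out.
Ladder weight 18.6×9.81 = 182.5 N acts at 3.565 m along the ladder; its horizontal arm is 3.565·cos53.2° = 2.136 m → τ = 389.8 N·m clockwise.
Painter: 71.2×9.81 = 698.5 N at 2.93 m → arm 1.755 m → τ = 1226 N·m clockwise.
Wall normal N acts horizontally at the top; its moment arm is the height L sinθ = 7.13·sin53.2° = 5.709 m, counterclockwise.
Setting net torque to zero: N × 5.709 = 1616 → N = 283.1 N.
ΣFx = 0 ⇒ f = N_wall = 283.1 N. ΣFy = 0 ⇒ N_floor = 881 N.
μ_min = f / N_floor = 283.1 / 881 = 0.321.

μ_min ≈ 0.321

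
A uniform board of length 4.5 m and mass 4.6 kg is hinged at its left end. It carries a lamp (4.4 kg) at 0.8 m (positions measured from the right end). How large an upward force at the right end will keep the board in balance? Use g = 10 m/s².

Choose the left end as the axis so the unknown pivot reaction has zero arm there.
Beam weight: 4.6 × 10 = 46 N down at 2.25 m → arm 2.25 m, τ = 46 × 2.25 = 103.5 N·m clockwise.
Lamp: 4.4 × 10 = 44 N down at 0.8 m → arm 3.7 m, τ = 44 × 3.7 = 162.8 N·m clockwise.
Net moment of the loads = 266.3 N·m clockwise.
The upward force F acts at the right end, arm 4.5 m, giving F × 4.5 counterclockwise.
For rotational equilibrium, F × 4.5 = 266.3, so F = 266.3 / 4.5 = 59.2 N.

F ≈ 59.2 N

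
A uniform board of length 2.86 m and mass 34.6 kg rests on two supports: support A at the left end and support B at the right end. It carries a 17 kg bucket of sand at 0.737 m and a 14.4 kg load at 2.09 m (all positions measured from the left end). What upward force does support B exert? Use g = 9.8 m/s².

R_B ≈ 316 N

Take moments about support A.
Beam weight: 34.6 × 9.8 = 339.1 N down at 1.43 m → arm 1.43 m, τ = 339.1 × 1.43 = 484.9 N·m clockwise.
Bucket of sand: 17 × 9.8 = 166.6 N down at 0.737 m → arm 0.737 m, τ = 166.6 × 0.737 = 122.8 N·m clockwise.
Load: 14.4 × 9.8 = 141.1 N down at 2.09 m → arm 2.09 m, τ = 141.1 × 2.09 = 294.9 N·m clockwise.
Net load moment about support A = 902.6 N·m clockwise.
Reaction R at support B is upward at 2.86 m, arm 2.86 m → moment R × 2.86 counterclockwise.
Setting net torque to zero: R × 2.86 = 902.6 → R = 316 N.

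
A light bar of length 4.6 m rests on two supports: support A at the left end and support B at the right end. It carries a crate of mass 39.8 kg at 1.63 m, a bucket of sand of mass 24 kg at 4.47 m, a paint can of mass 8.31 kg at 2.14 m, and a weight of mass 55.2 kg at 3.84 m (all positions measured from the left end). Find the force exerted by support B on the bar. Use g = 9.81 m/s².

R_B ≈ 857 N

Sum moments about support A (its reaction then has zero moment arm).
Crate: 39.8 × 9.81 = 390.4 N down at 1.63 m → arm 1.63 m, τ = 390.4 × 1.63 = 636.4 N·m clockwise.
Bucket of sand: 24 × 9.81 = 235.4 N down at 4.47 m → arm 4.47 m, τ = 235.4 × 4.47 = 1052 N·m clockwise.
Paint can: 8.31 × 9.81 = 81.52 N down at 2.14 m → arm 2.14 m, τ = 81.52 × 2.14 = 174.5 N·m clockwise.
Weight: 55.2 × 9.81 = 541.5 N down at 3.84 m → arm 3.84 m, τ = 541.5 × 3.84 = 2079 N·m clockwise.
Net load moment about support A = 3942 N·m clockwise.
Reaction R at support B is upward at 4.6 m, arm 4.6 m → moment R × 4.6 counterclockwise.
Balancing moments: R × 4.6 = 3942, giving R = 857 N.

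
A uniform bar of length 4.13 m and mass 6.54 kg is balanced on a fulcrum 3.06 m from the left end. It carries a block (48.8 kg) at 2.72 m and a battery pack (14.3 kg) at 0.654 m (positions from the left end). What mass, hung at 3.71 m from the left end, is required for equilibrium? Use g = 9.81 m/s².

Take moments about the fulcrum (at 3.06 m from the left end).
Beam weight: 6.54 × 9.81 = 64.16 N down at 2.065 m → arm 0.995 m, τ = 64.16 × 0.995 = 63.84 N·m counterclockwise.
Block: 48.8 × 9.81 = 478.7 N down at 2.72 m → arm 0.34 m, τ = 478.7 × 0.34 = 162.8 N·m counterclockwise.
Battery pack: 14.3 × 9.81 = 140.3 N down at 0.654 m → arm 2.406 m, τ = 140.3 × 2.406 = 337.6 N·m counterclockwise.
Net moment of known loads = 564.2 N·m counterclockwise.
An unknown mass m at 3.71 m has arm 0.65 m; its moment is m·g·0.65 clockwise.
Balancing moments: m × 9.81 × 0.65 = 564.2, giving m = 564.2 / (9.81 × 0.65) = 88.5 kg.

m ≈ 88.5 kg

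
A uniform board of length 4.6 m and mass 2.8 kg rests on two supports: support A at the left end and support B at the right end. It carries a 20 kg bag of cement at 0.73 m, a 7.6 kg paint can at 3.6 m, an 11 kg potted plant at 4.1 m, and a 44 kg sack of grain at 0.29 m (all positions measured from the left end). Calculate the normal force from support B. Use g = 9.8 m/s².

R_B ≈ 226 N

Taking torques about support A:
Beam weight: 2.8 × 9.8 = 27.44 N down at 2.3 m → arm 2.3 m, τ = 27.44 × 2.3 = 63.11 N·m clockwise.
Bag of cement: 20 × 9.8 = 196 N down at 0.73 m → arm 0.73 m, τ = 196 × 0.73 = 143.1 N·m clockwise.
Paint can: 7.6 × 9.8 = 74.48 N down at 3.6 m → arm 3.6 m, τ = 74.48 × 3.6 = 268.1 N·m clockwise.
Potted plant: 11 × 9.8 = 107.8 N down at 4.1 m → arm 4.1 m, τ = 107.8 × 4.1 = 442 N·m clockwise.
Sack of grain: 44 × 9.8 = 431.2 N down at 0.29 m → arm 0.29 m, τ = 431.2 × 0.29 = 125 N·m clockwise.
Net load moment about support A = 1041 N·m clockwise.
Reaction R at support B is upward at 4.6 m, arm 4.6 m → moment R × 4.6 counterclockwise.
For rotational equilibrium, R × 4.6 = 1041, so R = 226 N.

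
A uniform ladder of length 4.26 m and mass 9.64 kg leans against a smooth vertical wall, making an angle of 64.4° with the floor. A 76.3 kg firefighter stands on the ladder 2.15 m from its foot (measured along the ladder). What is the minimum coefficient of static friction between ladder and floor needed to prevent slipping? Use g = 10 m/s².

Choose the foot of the ladder as the axis so the floor normal and friction both act there and drop out.
Ladder weight 9.64×10 = 96.4 N acts at 2.13 m along the ladder; its horizontal arm is 2.13·cos64.4° = 0.9203 m → τ = 88.72 N·m clockwise.
Firefighter: 76.3×10 = 763 N at 2.15 m → arm 0.929 m → τ = 708.8 N·m clockwise.
Wall normal N acts horizontally at the top; its moment arm is the height L sinθ = 4.26·sin64.4° = 3.842 m, counterclockwise.
Balancing moments: N × 3.842 = 797.5, giving N = 207.6 N.
ΣFx = 0 ⇒ f = N_wall = 207.6 N. ΣFy = 0 ⇒ N_floor = 859.4 N.
μ_min = f / N_floor = 207.6 / 859.4 = 0.242.

μ_min ≈ 0.242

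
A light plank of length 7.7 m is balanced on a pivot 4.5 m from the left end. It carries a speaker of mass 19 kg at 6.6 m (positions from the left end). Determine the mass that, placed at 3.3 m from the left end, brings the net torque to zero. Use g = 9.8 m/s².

About the pivot (at 4.5 m from the left end):
Speaker: 19 × 9.8 = 186.2 N down at 6.6 m → arm 2.1 m, τ = 186.2 × 2.1 = 391 N·m clockwise.
Net moment of known loads = 391 N·m clockwise.
An unknown mass m at 3.3 m has arm 1.2 m; its moment is m·g·1.2 counterclockwise.
Στ = 0 ⇒ m × 9.8 × 1.2 = 391 ⇒ m = 391 / (9.8 × 1.2) = 33.2 kg.

m ≈ 33.2 kg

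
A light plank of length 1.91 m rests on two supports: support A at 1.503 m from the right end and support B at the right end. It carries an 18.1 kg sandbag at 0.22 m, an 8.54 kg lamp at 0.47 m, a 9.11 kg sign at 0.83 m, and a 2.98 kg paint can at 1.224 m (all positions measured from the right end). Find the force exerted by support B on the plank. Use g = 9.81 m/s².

Sum moments about support A (its reaction then has zero moment arm).
Sandbag: 18.1 × 9.81 = 177.6 N down at 0.22 m → arm 1.283 m, τ = 177.6 × 1.283 = 227.9 N·m clockwise.
Lamp: 8.54 × 9.81 = 83.78 N down at 0.47 m → arm 1.033 m, τ = 83.78 × 1.033 = 86.54 N·m clockwise.
Sign: 9.11 × 9.81 = 89.37 N down at 0.83 m → arm 0.673 m, τ = 89.37 × 0.673 = 60.15 N·m clockwise.
Paint can: 2.98 × 9.81 = 29.23 N down at 1.224 m → arm 0.279 m, τ = 29.23 × 0.279 = 8.155 N·m clockwise.
Net load moment about support A = 382.7 N·m clockwise.
Reaction R at support B is upward at 0 m, arm 1.503 m → moment R × 1.503 counterclockwise.
Στ = 0 ⇒ R × 1.503 = 382.7 ⇒ R = 255 N.

R_B ≈ 255 N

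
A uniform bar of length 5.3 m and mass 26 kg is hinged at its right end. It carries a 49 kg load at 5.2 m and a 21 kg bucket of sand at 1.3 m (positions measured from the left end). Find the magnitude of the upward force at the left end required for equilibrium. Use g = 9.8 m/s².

Take moments about the right end.
Beam weight: 26 × 9.8 = 254.8 N down at 2.65 m → arm 2.65 m, τ = 254.8 × 2.65 = 675.2 N·m counterclockwise.
Load: 49 × 9.8 = 480.2 N down at 5.2 m → arm 0.1 m, τ = 480.2 × 0.1 = 48.02 N·m counterclockwise.
Bucket of sand: 21 × 9.8 = 205.8 N down at 1.3 m → arm 4 m, τ = 205.8 × 4 = 823.2 N·m counterclockwise.
Net moment of the loads = 1546 N·m counterclockwise.
The upward force F acts at the left end, arm 5.3 m, giving F × 5.3 clockwise.
For rotational equilibrium, F × 5.3 = 1546, so F = 1546 / 5.3 = 292 N.

F ≈ 292 N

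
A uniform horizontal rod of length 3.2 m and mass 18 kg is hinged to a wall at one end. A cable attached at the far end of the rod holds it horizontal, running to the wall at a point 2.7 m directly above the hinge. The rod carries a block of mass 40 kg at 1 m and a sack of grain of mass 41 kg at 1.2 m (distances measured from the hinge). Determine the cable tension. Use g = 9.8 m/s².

T ≈ 560 N

About the hinge:
Beam weight: 18 × 9.8 = 176.4 N down at 1.6 m → arm 1.6 m, τ = 176.4 × 1.6 = 282.2 N·m clockwise.
Block: 40 × 9.8 = 392 N down at 1 m → arm 1 m, τ = 392 × 1 = 392 N·m clockwise.
Sack of grain: 41 × 9.8 = 401.8 N down at 1.2 m → arm 1.2 m, τ = 401.8 × 1.2 = 482.2 N·m clockwise.
Total clockwise load moment = 1156 N·m.
The cable tension T acts at 3.2 m; only its component perpendicular to the rod, T sinθ, produces torque. sinθ = h/√(h²+d²) = 2.7/√(2.7²+3.2²) = 0.6449.
For rotational equilibrium, T × 3.2 × 0.6449 = 1156, so T = 1156 / 2.064 = 560 N.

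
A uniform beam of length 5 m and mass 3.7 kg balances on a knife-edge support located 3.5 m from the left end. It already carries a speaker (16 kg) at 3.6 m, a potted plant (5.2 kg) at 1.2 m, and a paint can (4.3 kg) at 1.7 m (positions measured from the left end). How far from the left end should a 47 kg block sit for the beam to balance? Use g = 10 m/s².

About the knife-edge support (at 3.5 m from the left end):
Beam weight: 3.7 × 10 = 37 N down at 2.5 m → arm 1 m, τ = 37 × 1 = 37 N·m counterclockwise.
Speaker: 16 × 10 = 160 N down at 3.6 m → arm 0.1 m, τ = 160 × 0.1 = 16 N·m clockwise.
Potted plant: 5.2 × 10 = 52 N down at 1.2 m → arm 2.3 m, τ = 52 × 2.3 = 119.6 N·m counterclockwise.
Paint can: 4.3 × 10 = 43 N down at 1.7 m → arm 1.8 m, τ = 43 × 1.8 = 77.4 N·m counterclockwise.
Net moment of existing loads = 218 N·m counterclockwise.
The block weighs 47 × 10 = 470 N and must supply an equal clockwise moment, so its lever arm about the knife-edge support is 218 / 470 = 0.464 m.
That puts it at 3.5 + 0.464 = 3.96 m from the left end.

x ≈ 3.96 m from the left end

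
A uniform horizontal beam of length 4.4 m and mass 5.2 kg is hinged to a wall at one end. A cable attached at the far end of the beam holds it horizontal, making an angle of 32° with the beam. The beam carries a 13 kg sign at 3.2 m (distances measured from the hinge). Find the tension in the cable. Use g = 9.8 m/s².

Sum moments about the hinge (the unknown hinge reaction has zero arm there).
Beam weight: 5.2 × 9.8 = 50.96 N down at 2.2 m → arm 2.2 m, τ = 50.96 × 2.2 = 112.1 N·m clockwise.
Sign: 13 × 9.8 = 127.4 N down at 3.2 m → arm 3.2 m, τ = 127.4 × 3.2 = 407.7 N·m clockwise.
Total clockwise load moment = 519.8 N·m.
The cable tension T acts at 4.4 m; only its component perpendicular to the beam, T sinθ, produces torque. sin 32° = 0.5299.
For rotational equilibrium, T × 4.4 × 0.5299 = 519.8, so T = 519.8 / 2.332 = 223 N.

T ≈ 223 N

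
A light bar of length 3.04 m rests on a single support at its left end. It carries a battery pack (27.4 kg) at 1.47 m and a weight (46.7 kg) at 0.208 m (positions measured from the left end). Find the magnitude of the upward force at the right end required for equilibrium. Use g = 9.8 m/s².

F ≈ 161 N

Take moments about the left end.
Battery pack: 27.4 × 9.8 = 268.5 N down at 1.47 m → arm 1.47 m, τ = 268.5 × 1.47 = 394.7 N·m clockwise.
Weight: 46.7 × 9.8 = 457.7 N down at 0.208 m → arm 0.208 m, τ = 457.7 × 0.208 = 95.2 N·m clockwise.
Net moment of the loads = 489.9 N·m clockwise.
The upward force F acts at the right end, arm 3.04 m, giving F × 3.04 counterclockwise.
Balancing moments: F × 3.04 = 489.9, giving F = 489.9 / 3.04 = 161 N.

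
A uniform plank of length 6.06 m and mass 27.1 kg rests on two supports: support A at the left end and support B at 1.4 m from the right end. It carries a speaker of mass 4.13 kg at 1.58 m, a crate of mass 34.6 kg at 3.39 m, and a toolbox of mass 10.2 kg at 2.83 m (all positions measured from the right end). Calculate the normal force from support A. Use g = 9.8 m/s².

R_A ≈ 270 N

About support B:
Beam weight: 27.1 × 9.8 = 265.6 N down at 3.03 m → arm 1.63 m, τ = 265.6 × 1.63 = 432.9 N·m counterclockwise.
Speaker: 4.13 × 9.8 = 40.47 N down at 1.58 m → arm 0.18 m, τ = 40.47 × 0.18 = 7.285 N·m counterclockwise.
Crate: 34.6 × 9.8 = 339.1 N down at 3.39 m → arm 1.99 m, τ = 339.1 × 1.99 = 674.8 N·m counterclockwise.
Toolbox: 10.2 × 9.8 = 99.96 N down at 2.83 m → arm 1.43 m, τ = 99.96 × 1.43 = 142.9 N·m counterclockwise.
Net load moment about support B = 1258 N·m counterclockwise.
Reaction R at support A is upward at 6.06 m, arm 4.66 m → moment R × 4.66 clockwise.
Balancing moments: R × 4.66 = 1258, giving R = 270 N.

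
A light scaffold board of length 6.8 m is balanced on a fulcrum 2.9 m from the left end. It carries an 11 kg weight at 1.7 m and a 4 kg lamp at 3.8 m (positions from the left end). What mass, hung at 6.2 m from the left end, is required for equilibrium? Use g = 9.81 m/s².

Taking torques about the fulcrum (at 2.9 m from the left end):
Weight: 11 × 9.81 = 107.9 N down at 1.7 m → arm 1.2 m, τ = 107.9 × 1.2 = 129.5 N·m counterclockwise.
Lamp: 4 × 9.81 = 39.24 N down at 3.8 m → arm 0.9 m, τ = 39.24 × 0.9 = 35.32 N·m clockwise.
Net moment of known loads = 94.18 N·m counterclockwise.
An unknown mass m at 6.2 m has arm 3.3 m; its moment is m·g·3.3 clockwise.
Balancing moments: m × 9.81 × 3.3 = 94.18, giving m = 94.18 / (9.81 × 3.3) = 2.91 kg.

m ≈ 2.91 kg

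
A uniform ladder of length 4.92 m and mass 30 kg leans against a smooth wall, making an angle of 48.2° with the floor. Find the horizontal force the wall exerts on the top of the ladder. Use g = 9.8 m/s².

About the foot of the ladder:
Ladder weight 30×9.8 = 294 N acts at 2.46 m along the ladder; its horizontal arm is 2.46·cos48.2° = 1.64 m → τ = 482.2 N·m clockwise.
Wall normal N acts horizontally at the top; its moment arm is the height L sinθ = 4.92·sin48.2° = 3.668 m, counterclockwise.
Στ = 0 ⇒ N × 3.668 = 482.2 ⇒ N = 131 N.

N_wall ≈ 131 N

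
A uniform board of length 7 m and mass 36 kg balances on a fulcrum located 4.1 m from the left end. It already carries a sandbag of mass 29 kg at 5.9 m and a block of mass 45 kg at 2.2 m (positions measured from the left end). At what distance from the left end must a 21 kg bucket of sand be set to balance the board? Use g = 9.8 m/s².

x ≈ 6.71 m from the left end

Sum moments about the fulcrum (at 4.1 m from the left end) (the support reaction has zero arm there).
Beam weight: 36 × 9.8 = 352.8 N down at 3.5 m → arm 0.6 m, τ = 352.8 × 0.6 = 211.7 N·m counterclockwise.
Sandbag: 29 × 9.8 = 284.2 N down at 5.9 m → arm 1.8 m, τ = 284.2 × 1.8 = 511.6 N·m clockwise.
Block: 45 × 9.8 = 441 N down at 2.2 m → arm 1.9 m, τ = 441 × 1.9 = 837.9 N·m counterclockwise.
Net moment of existing loads = 538 N·m counterclockwise.
The bucket of sand weighs 21 × 9.8 = 205.8 N and must supply an equal clockwise moment, so its lever arm about the fulcrum is 538 / 205.8 = 2.61 m.
That puts it at 4.1 + 2.61 = 6.71 m from the left end.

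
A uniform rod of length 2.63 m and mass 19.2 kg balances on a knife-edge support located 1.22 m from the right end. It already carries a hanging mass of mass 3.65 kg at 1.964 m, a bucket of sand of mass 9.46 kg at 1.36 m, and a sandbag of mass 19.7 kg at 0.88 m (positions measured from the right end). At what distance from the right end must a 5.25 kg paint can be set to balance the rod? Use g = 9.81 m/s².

Sum moments about the knife-edge support (at 1.22 m from the right end) (the support reaction has zero arm there).
Beam weight: 19.2 × 9.81 = 188.4 N down at 1.315 m → arm 0.095 m, τ = 188.4 × 0.095 = 17.9 N·m counterclockwise.
Hanging mass: 3.65 × 9.81 = 35.81 N down at 1.964 m → arm 0.744 m, τ = 35.81 × 0.744 = 26.64 N·m counterclockwise.
Bucket of sand: 9.46 × 9.81 = 92.8 N down at 1.36 m → arm 0.14 m, τ = 92.8 × 0.14 = 12.99 N·m counterclockwise.
Sandbag: 19.7 × 9.81 = 193.3 N down at 0.88 m → arm 0.34 m, τ = 193.3 × 0.34 = 65.72 N·m clockwise.
Net moment of existing loads = 8.19 N·m clockwise.
The paint can weighs 5.25 × 9.81 = 51.5 N and must supply an equal counterclockwise moment, so its lever arm about the knife-edge support is 8.19 / 51.5 = 0.159 m.
That puts it at 1.22 + 0.159 = 1.38 m from the right end.

x ≈ 1.38 m from the right end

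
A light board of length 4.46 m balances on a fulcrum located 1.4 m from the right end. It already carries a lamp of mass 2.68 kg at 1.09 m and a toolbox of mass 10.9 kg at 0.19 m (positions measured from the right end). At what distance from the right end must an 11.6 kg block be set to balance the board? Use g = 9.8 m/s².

Choose the fulcrum (at 1.4 m from the right end) as the axis so the support reaction has zero arm there.
Lamp: 2.68 × 9.8 = 26.26 N down at 1.09 m → arm 0.31 m, τ = 26.26 × 0.31 = 8.141 N·m clockwise.
Toolbox: 10.9 × 9.8 = 106.8 N down at 0.19 m → arm 1.21 m, τ = 106.8 × 1.21 = 129.2 N·m clockwise.
Net moment of existing loads = 137.3 N·m clockwise.
The block weighs 11.6 × 9.8 = 113.7 N and must supply an equal counterclockwise moment, so its lever arm about the fulcrum is 137.3 / 113.7 = 1.21 m.
That puts it at 1.4 + 1.21 = 2.61 m from the right end.

x ≈ 2.61 m from the right end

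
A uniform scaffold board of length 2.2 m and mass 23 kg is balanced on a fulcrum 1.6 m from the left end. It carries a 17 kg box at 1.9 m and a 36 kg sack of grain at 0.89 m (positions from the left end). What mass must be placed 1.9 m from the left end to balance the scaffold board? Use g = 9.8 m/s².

Take moments about the fulcrum (at 1.6 m from the left end).
Beam weight: 23 × 9.8 = 225.4 N down at 1.1 m → arm 0.5 m, τ = 225.4 × 0.5 = 112.7 N·m counterclockwise.
Box: 17 × 9.8 = 166.6 N down at 1.9 m → arm 0.3 m, τ = 166.6 × 0.3 = 49.98 N·m clockwise.
Sack of grain: 36 × 9.8 = 352.8 N down at 0.89 m → arm 0.71 m, τ = 352.8 × 0.71 = 250.5 N·m counterclockwise.
Net moment of known loads = 313.2 N·m counterclockwise.
An unknown mass m at 1.9 m has arm 0.3 m; its moment is m·g·0.3 clockwise.
Balancing moments: m × 9.8 × 0.3 = 313.2, giving m = 313.2 / (9.8 × 0.3) = 107 kg.

m ≈ 107 kg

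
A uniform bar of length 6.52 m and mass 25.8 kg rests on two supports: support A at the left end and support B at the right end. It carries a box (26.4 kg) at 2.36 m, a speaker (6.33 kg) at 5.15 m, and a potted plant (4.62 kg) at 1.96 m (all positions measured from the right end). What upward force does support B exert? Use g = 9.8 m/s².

R_B ≈ 336 N

About support A:
Beam weight: 25.8 × 9.8 = 252.8 N down at 3.26 m → arm 3.26 m, τ = 252.8 × 3.26 = 824.1 N·m clockwise.
Box: 26.4 × 9.8 = 258.7 N down at 2.36 m → arm 4.16 m, τ = 258.7 × 4.16 = 1076 N·m clockwise.
Speaker: 6.33 × 9.8 = 62.03 N down at 5.15 m → arm 1.37 m, τ = 62.03 × 1.37 = 84.98 N·m clockwise.
Potted plant: 4.62 × 9.8 = 45.28 N down at 1.96 m → arm 4.56 m, τ = 45.28 × 4.56 = 206.5 N·m clockwise.
Net load moment about support A = 2192 N·m clockwise.
Reaction R at support B is upward at 0 m, arm 6.52 m → moment R × 6.52 counterclockwise.
For rotational equilibrium, R × 6.52 = 2192, so R = 336 N.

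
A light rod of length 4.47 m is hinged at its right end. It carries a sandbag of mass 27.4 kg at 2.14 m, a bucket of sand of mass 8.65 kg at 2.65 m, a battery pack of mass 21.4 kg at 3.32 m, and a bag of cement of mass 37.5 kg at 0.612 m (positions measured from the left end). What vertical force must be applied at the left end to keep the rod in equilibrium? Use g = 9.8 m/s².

About the right end:
Sandbag: 27.4 × 9.8 = 268.5 N down at 2.14 m → arm 2.33 m, τ = 268.5 × 2.33 = 625.6 N·m counterclockwise.
Bucket of sand: 8.65 × 9.8 = 84.77 N down at 2.65 m → arm 1.82 m, τ = 84.77 × 1.82 = 154.3 N·m counterclockwise.
Battery pack: 21.4 × 9.8 = 209.7 N down at 3.32 m → arm 1.15 m, τ = 209.7 × 1.15 = 241.2 N·m counterclockwise.
Bag of cement: 37.5 × 9.8 = 367.5 N down at 0.612 m → arm 3.858 m, τ = 367.5 × 3.858 = 1418 N·m counterclockwise.
Net moment of the loads = 2439 N·m counterclockwise.
The upward force F acts at the left end, arm 4.47 m, giving F × 4.47 clockwise.
Balancing moments: F × 4.47 = 2439, giving F = 2439 / 4.47 = 546 N.

F ≈ 546 N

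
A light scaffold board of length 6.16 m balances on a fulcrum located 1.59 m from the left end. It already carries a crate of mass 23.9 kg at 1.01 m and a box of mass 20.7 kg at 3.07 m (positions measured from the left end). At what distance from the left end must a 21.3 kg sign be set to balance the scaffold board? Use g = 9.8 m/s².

About the fulcrum (at 1.59 m from the left end):
Crate: 23.9 × 9.8 = 234.2 N down at 1.01 m → arm 0.58 m, τ = 234.2 × 0.58 = 135.8 N·m counterclockwise.
Box: 20.7 × 9.8 = 202.9 N down at 3.07 m → arm 1.48 m, τ = 202.9 × 1.48 = 300.3 N·m clockwise.
Net moment of existing loads = 164.5 N·m clockwise.
The sign weighs 21.3 × 9.8 = 208.7 N and must supply an equal counterclockwise moment, so its lever arm about the fulcrum is 164.5 / 208.7 = 0.788 m.
That puts it at 1.59 − 0.788 = 0.802 m from the left end.

x ≈ 0.802 m from the left end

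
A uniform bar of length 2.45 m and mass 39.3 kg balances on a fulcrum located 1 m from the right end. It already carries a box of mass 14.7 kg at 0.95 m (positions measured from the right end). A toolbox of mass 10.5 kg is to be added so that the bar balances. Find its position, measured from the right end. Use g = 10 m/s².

Choose the fulcrum (at 1 m from the right end) as the axis so the support reaction has zero arm there.
Beam weight: 39.3 × 10 = 393 N down at 1.225 m → arm 0.225 m, τ = 393 × 0.225 = 88.42 N·m counterclockwise.
Box: 14.7 × 10 = 147 N down at 0.95 m → arm 0.05 m, τ = 147 × 0.05 = 7.35 N·m clockwise.
Net moment of existing loads = 81.07 N·m counterclockwise.
The toolbox weighs 10.5 × 10 = 105 N and must supply an equal clockwise moment, so its lever arm about the fulcrum is 81.07 / 105 = 0.772 m.
That puts it at 1 − 0.772 = 0.228 m from the right end.

x ≈ 0.228 m from the right end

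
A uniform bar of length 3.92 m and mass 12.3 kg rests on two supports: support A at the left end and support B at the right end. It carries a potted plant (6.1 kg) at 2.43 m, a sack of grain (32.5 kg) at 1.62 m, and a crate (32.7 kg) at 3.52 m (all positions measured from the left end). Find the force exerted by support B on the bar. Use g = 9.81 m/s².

Taking torques about support A:
Beam weight: 12.3 × 9.81 = 120.7 N down at 1.96 m → arm 1.96 m, τ = 120.7 × 1.96 = 236.6 N·m clockwise.
Potted plant: 6.1 × 9.81 = 59.84 N down at 2.43 m → arm 2.43 m, τ = 59.84 × 2.43 = 145.4 N·m clockwise.
Sack of grain: 32.5 × 9.81 = 318.8 N down at 1.62 m → arm 1.62 m, τ = 318.8 × 1.62 = 516.5 N·m clockwise.
Crate: 32.7 × 9.81 = 320.8 N down at 3.52 m → arm 3.52 m, τ = 320.8 × 3.52 = 1129 N·m clockwise.
Net load moment about support A = 2028 N·m clockwise.
Reaction R at support B is upward at 3.92 m, arm 3.92 m → moment R × 3.92 counterclockwise.
For rotational equilibrium, R × 3.92 = 2028, so R = 517 N.

R_B ≈ 517 N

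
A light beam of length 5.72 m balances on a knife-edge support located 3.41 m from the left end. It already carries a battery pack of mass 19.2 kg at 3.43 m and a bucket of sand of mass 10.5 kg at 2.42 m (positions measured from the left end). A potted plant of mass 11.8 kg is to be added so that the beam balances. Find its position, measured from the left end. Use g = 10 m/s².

x ≈ 4.26 m from the left end

Sum moments about the knife-edge support (at 3.41 m from the left end) (the support reaction has zero arm there).
Battery pack: 19.2 × 10 = 192 N down at 3.43 m → arm 0.02 m, τ = 192 × 0.02 = 3.84 N·m clockwise.
Bucket of sand: 10.5 × 10 = 105 N down at 2.42 m → arm 0.99 m, τ = 105 × 0.99 = 104 N·m counterclockwise.
Net moment of existing loads = 100.2 N·m counterclockwise.
The potted plant weighs 11.8 × 10 = 118 N and must supply an equal clockwise moment, so its lever arm about the knife-edge support is 100.2 / 118 = 0.849 m.
That puts it at 3.41 + 0.849 = 4.26 m from the left end.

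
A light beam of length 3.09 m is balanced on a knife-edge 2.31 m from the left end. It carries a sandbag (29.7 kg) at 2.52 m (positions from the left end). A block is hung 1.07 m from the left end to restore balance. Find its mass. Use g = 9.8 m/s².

m ≈ 5.03 kg

Taking torques about the knife-edge (at 2.31 m from the left end):
Sandbag: 29.7 × 9.8 = 291.1 N down at 2.52 m → arm 0.21 m, τ = 291.1 × 0.21 = 61.13 N·m clockwise.
Net moment of known loads = 61.13 N·m clockwise.
An unknown mass m at 1.07 m has arm 1.24 m; its moment is m·g·1.24 counterclockwise.
Setting net torque to zero: m × 9.8 × 1.24 = 61.13 → m = 61.13 / (9.8 × 1.24) = 5.03 kg.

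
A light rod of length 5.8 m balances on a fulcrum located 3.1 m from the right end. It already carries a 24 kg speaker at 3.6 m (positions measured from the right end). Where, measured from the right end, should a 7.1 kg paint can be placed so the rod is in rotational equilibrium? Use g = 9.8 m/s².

Choose the fulcrum (at 3.1 m from the right end) as the axis so the support reaction has zero arm there.
Speaker: 24 × 9.8 = 235.2 N down at 3.6 m → arm 0.5 m, τ = 235.2 × 0.5 = 117.6 N·m counterclockwise.
Net moment of existing loads = 117.6 N·m counterclockwise.
The paint can weighs 7.1 × 9.8 = 69.58 N and must supply an equal clockwise moment, so its lever arm about the fulcrum is 117.6 / 69.58 = 1.69 m.
That puts it at 3.1 − 1.69 = 1.41 m from the right end.

x ≈ 1.41 m from the right end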